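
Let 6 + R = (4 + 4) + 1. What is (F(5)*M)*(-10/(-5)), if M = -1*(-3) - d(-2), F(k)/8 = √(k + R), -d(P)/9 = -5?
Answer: -1344*√2 ≈ -1900.7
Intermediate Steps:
d(P) = 45 (d(P) = -9*(-5) = 45)
R = 3 (R = -6 + ((4 + 4) + 1) = -6 + (8 + 1) = -6 + 9 = 3)
F(k) = 8*√(3 + k) (F(k) = 8*√(k + 3) = 8*√(3 + k))
M = -42 (M = -1*(-3) - 1*45 = 3 - 45 = -42)
(F(5)*M)*(-10/(-5)) = ((8*√(3 + 5))*(-42))*(-10/(-5)) = ((8*√8)*(-42))*(-10*(-⅕)) = ((8*(2*√2))*(-42))*2 = ((16*√2)*(-42))*2 = -672*√2*2 = -1344*√2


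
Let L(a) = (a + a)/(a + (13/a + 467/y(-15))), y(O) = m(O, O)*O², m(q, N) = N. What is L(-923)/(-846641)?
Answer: -442347750/187285800192887 ≈ -2.3619e-6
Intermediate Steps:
y(O) = O³ (y(O) = O*O² = O³)
L(a) = 2*a/(-467/3375 + a + 13/a) (L(a) = (a + a)/(a + (13/a + 467/((-15)³))) = (2*a)/(a + (13/a + 467/(-3375))) = (2*a)/(a + (13/a + 467*(-1/3375))) = (2*a)/(a + (13/a - 467/3375)) = (2*a)/(a + (-467/3375 + 13/a)) = (2*a)/(-467/3375 + a + 13/a) = 2*a/(-467/3375 + a + 13/a))
L(-923)/(-846641) = (6750*(-923)²/(43875 - 467*(-923) + 3375*(-923)²))/(-846641) = (6750*851929/(43875 + 431041 + 3375*851929))*(-1/846641) = (6750*851929/(43875 + 431041 + 2875260375))*(-1/846641) = (6750*851929/2875735291)*(-1/846641) = (6750*851929*(1/2875735291))*(-1/846641) = (442347750/221210407)*(-1/846641) = -442347750/187285800192887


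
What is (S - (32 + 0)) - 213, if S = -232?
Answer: -477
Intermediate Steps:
(S - (32 + 0)) - 213 = (-232 - (32 + 0)) - 213 = (-232 - 1*32) - 213 = (-232 - 32) - 213 = -264 - 213 = -477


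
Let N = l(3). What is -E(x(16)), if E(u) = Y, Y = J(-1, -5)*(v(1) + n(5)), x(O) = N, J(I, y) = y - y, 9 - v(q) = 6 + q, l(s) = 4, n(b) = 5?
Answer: 0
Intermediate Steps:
v(q) = 3 - q (v(q) = 9 - (6 + q) = 9 + (-6 - q) = 3 - q)
J(I, y) = 0
N = 4
x(O) = 4
Y = 0 (Y = 0*((3 - 1*1) + 5) = 0*((3 - 1) + 5) = 0*(2 + 5) = 0*7 = 0)
E(u) = 0
-E(x(16)) = -1*0 = 0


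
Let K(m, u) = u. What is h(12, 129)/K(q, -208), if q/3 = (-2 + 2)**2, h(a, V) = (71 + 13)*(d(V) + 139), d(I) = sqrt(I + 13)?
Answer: -2919/52 - 21*sqrt(142)/52 ≈ -60.947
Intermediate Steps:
d(I) = sqrt(13 + I)
h(a, V) = 11676 + 84*sqrt(13 + V) (h(a, V) = (71 + 13)*(sqrt(13 + V) + 139) = 84*(139 + sqrt(13 + V)) = 11676 + 84*sqrt(13 + V))
q = 0 (q = 3*(-2 + 2)**2 = 3*0**2 = 3*0 = 0)
h(12, 129)/K(q, -208) = (11676 + 84*sqrt(13 + 129))/(-208) = (11676 + 84*sqrt(142))*(-1/208) = -2919/52 - 21*sqrt(142)/52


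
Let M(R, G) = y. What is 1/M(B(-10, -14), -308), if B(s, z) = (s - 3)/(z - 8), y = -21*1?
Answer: -1/21 ≈ -0.047619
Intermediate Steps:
y = -21
B(s, z) = (-3 + s)/(-8 + z)
M(R, G) = -21
1/M(B(-10, -14), -308) = 1/(-21) = -1/21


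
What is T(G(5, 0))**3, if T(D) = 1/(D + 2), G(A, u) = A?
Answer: 1/343 ≈ 0.0029155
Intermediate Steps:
T(D) = 1/(2 + D)
T(G(5, 0))**3 = (1/(2 + 5))**3 = (1/7)**3 = 1/343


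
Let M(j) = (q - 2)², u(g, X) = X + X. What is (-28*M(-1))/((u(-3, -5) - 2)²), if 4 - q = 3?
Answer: -7/36 ≈ -0.19444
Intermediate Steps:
q = 1 (q = 4 - 1*3 = 4 - 3 = 1)
u(g, X) = 2*X
M(j) = 1 (M(j) = (1 - 2)² = (-1)² = 1)
(-28*M(-1))/((u(-3, -5) - 2)²) = (-28*1)/((2*(-5) - 2)²) = -28/(-10 - 2)² = -28/((-12)²) = -28/144 = -28*1/144 = -7/36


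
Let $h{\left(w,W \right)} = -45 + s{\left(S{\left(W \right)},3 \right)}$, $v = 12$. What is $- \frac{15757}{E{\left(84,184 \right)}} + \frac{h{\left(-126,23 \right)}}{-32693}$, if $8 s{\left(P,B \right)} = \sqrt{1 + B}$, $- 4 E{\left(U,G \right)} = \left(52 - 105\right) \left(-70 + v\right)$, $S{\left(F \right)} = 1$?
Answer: $\frac{4121423931}{200996564} \approx 20.505$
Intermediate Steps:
$E{\left(U,G \right)} = - \frac{1537}{2}$ ($E{\left(U,G \right)} = - \frac{\left(52 - 105\right) \left(-70 + 12\right)}{4} = - \frac{\left(-53\right) \left(-58\right)}{4} = \left(- \frac{1}{4}\right) 3074 = - \frac{1537}{2}$)
$s{\left(P,B \right)} = \frac{\sqrt{1 + B}}{8}$
$h{\left(w,W \right)} = - \frac{179}{4}$ ($h{\left(w,W \right)} = -45 + \frac{\sqrt{1 + 3}}{8} = -45 + \frac{\sqrt{4}}{8} = -45 + \frac{1}{8} \cdot 2 = -45 + \frac{1}{4} = - \frac{179}{4}$)
$- \frac{15757}{E{\left(84,184 \right)}} + \frac{h{\left(-126,23 \right)}}{-32693} = - \frac{15757}{- \frac{1537}{2}} - \frac{179}{4 \left(-32693\right)} = \left(-15757\right) \left(- \frac{2}{1537}\right) - - \frac{179}{130772} = \frac{31514}{1537} + \frac{179}{130772} = \frac{4121423931}{200996564}$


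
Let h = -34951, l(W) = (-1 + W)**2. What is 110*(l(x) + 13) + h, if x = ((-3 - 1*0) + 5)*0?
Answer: -33411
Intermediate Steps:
x = 0 (x = ((-3 + 0) + 5)*0 = (-3 + 5)*0 = 2*0 = 0)
110*(l(x) + 13) + h = 110*((-1 + 0)**2 + 13) - 34951 = 110*((-1)**2 + 13) - 34951 = 110*(1 + 13) - 34951 = 110*14 - 34951 = 1540 - 34951 = -33411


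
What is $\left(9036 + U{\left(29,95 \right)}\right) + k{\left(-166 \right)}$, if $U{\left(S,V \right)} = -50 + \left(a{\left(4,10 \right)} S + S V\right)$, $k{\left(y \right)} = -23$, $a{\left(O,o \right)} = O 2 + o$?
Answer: $12240$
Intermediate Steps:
$a{\left(O,o \right)} = o + 2 O$ ($a{\left(O,o \right)} = 2 O + o = o + 2 O$)
$U{\left(S,V \right)} = -50 + 18 S + S V$ ($U{\left(S,V \right)} = -50 + \left(\left(10 + 2 \cdot 4\right) S + S V\right) = -50 + \left(\left(10 + 8\right) S + S V\right) = -50 + \left(18 S + S V\right) = -50 + 18 S + S V$)
$\left(9036 + U{\left(29,95 \right)}\right) + k{\left(-166 \right)} = \left(9036 + \left(-50 + 18 \cdot 29 + 29 \cdot 95\right)\right) - 23 = \left(9036 + \left(-50 + 522 + 2755\right)\right) - 23 = \left(9036 + 3227\right) - 23 = 12263 - 23 = 12240$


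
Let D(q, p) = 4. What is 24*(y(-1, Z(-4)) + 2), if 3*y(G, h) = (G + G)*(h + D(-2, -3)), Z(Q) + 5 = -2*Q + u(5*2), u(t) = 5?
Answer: -144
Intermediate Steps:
Z(Q) = -2*Q (Z(Q) = -5 + (-2*Q + 5) = -5 + (5 - 2*Q) = -2*Q)
y(G, h) = 2*G*(4 + h)/3 (y(G, h) = ((G + G)*(h + 4))/3 = ((2*G)*(4 + h))/3 = (2*G*(4 + h))/3 = 2*G*(4 + h)/3)
24*(y(-1, Z(-4)) + 2) = 24*((2/3)*(-1)*(4 - 2*(-4)) + 2) = 24*((2/3)*(-1)*(4 + 8) + 2) = 24*((2/3)*(-1)*12 + 2) = 24*(-8 + 2) = 24*(-6) = -144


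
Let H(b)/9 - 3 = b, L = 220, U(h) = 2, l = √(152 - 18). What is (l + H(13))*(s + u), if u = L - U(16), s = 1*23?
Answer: 34704 + 241*√134 ≈ 37494.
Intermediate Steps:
l = √134 ≈ 11.576
H(b) = 27 + 9*b
s = 23
u = 218 (u = 220 - 1*2 = 220 - 2 = 218)
(l + H(13))*(s + u) = (√134 + (27 + 9*13))*(23 + 218) = (√134 + (27 + 117))*241 = (√134 + 144)*241 = (144 + √134)*241 = 34704 + 241*√134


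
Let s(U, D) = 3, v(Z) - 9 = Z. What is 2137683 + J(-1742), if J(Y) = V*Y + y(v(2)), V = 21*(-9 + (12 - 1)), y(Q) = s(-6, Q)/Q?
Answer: 22709712/11 ≈ 2.0645e+6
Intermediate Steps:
v(Z) = 9 + Z
y(Q) = 3/Q
V = 42 (V = 21*(-9 + 11) = 21*2 = 42)
J(Y) = 3/11 + 42*Y (J(Y) = 42*Y + 3/(9 + 2) = 42*Y + 3/11 = 3/11 + 42*Y)
2137683 + J(-1742) = 2137683 + (3/11 + 42*(-1742)) = 2137683 + (3/11 - 73164) = 2137683 - 804801/11 = 22709712/11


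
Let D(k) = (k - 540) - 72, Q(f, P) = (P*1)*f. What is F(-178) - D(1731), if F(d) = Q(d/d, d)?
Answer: -1297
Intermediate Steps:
Q(f, P) = P*f
F(d) = d (F(d) = d*(d/d) = d*1 = d)
D(k) = -612 + k (D(k) = (-540 + k) - 72 = -612 + k)
F(-178) - D(1731) = -178 - (-612 + 1731) = -178 - 1*1119 = -178 - 1119 = -1297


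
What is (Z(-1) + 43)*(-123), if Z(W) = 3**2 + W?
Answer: -6273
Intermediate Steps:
Z(W) = 9 + W
(Z(-1) + 43)*(-123) = ((9 - 1) + 43)*(-123) = (8 + 43)*(-123) = 51*(-123) = -6273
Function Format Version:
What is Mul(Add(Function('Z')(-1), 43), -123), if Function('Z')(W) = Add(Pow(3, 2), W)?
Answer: -6273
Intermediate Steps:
Function('Z')(W) = Add(9, W)
Mul(Add(Function('Z')(-1), 43), -123) = Mul(Add(Add(9, -1), 43), -123) = Mul(Add(8, 43), -123) = Mul(51, -123) = -6273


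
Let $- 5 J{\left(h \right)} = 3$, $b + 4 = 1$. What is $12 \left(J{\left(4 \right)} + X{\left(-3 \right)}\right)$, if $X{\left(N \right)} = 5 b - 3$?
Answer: $- \frac{1116}{5} \approx -223.2$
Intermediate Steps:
$b = -3$ ($b = -4 + 1 = -3$)
$X{\left(N \right)} = -18$ ($X{\left(N \right)} = 5 \left(-3\right) - 3 = -15 - 3 = -18$)
$J{\left(h \right)} = - \frac{3}{5}$ ($J{\left(h \right)} = \left(- \frac{1}{5}\right) 3 = - \frac{3}{5}$)
$12 \left(J{\left(4 \right)} + X{\left(-3 \right)}\right) = 12 \left(- \frac{3}{5} - 18\right) = 12 \left(- \frac{93}{5}\right) = - \frac{1116}{5}$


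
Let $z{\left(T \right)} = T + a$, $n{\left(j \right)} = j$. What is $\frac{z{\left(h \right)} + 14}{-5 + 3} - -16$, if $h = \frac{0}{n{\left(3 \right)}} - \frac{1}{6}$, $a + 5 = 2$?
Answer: $\frac{127}{12} \approx 10.583$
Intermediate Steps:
$a = -3$ ($a = -5 + 2 = -3$)
$h = - \frac{1}{6}$ ($h = \frac{0}{3} - \frac{1}{6} = 0 \cdot \frac{1}{3} - \frac{1}{6} = 0 - \frac{1}{6} = - \frac{1}{6} \approx -0.16667$)
$z{\left(T \right)} = -3 + T$ ($z{\left(T \right)} = T - 3 = -3 + T$)
$\frac{z{\left(h \right)} + 14}{-5 + 3} - -16 = \frac{\left(-3 - \frac{1}{6}\right) + 14}{-5 + 3} - -16 = \frac{- \frac{19}{6} + 14}{-2} + 16 = \frac{65}{6} \left(- \frac{1}{2}\right) + 16 = - \frac{65}{12} + 16 = \frac{127}{12}$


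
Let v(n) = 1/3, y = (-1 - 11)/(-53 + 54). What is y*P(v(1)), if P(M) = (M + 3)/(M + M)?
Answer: -60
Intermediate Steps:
y = -12 (y = -12/1 = -12*1 = -12)
v(n) = ⅓ (v(n) = 1*(⅓) = ⅓)
P(M) = (3 + M)/(2*M) (P(M) = (3 + M)/((2*M)) = (3 + M)*(1/(2*M)) = (3 + M)/(2*M))
y*P(v(1)) = -6*(3 + ⅓)/⅓ = -6*3*10/3 = -12*5 = -60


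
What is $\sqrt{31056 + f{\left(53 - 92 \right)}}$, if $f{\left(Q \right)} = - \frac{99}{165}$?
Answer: $\frac{27 \sqrt{1065}}{5} \approx 176.23$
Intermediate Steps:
$f{\left(Q \right)} = - \frac{3}{5}$ ($f{\left(Q \right)} = \left(-99\right) \frac{1}{165} = - \frac{3}{5}$)
$\sqrt{31056 + f{\left(53 - 92 \right)}} = \sqrt{31056 - \frac{3}{5}} = \sqrt{\frac{155277}{5}} = \frac{27 \sqrt{1065}}{5}$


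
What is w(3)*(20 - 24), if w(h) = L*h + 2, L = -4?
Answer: 40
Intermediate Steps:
w(h) = 2 - 4*h (w(h) = -4*h + 2 = 2 - 4*h)
w(3)*(20 - 24) = (2 - 4*3)*(20 - 24) = (2 - 12)*(-4) = -10*(-4) = 40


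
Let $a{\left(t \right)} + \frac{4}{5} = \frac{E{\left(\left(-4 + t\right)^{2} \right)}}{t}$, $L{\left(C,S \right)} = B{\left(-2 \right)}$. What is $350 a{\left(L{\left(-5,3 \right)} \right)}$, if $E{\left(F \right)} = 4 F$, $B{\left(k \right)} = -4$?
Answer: $-22680$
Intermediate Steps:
$L{\left(C,S \right)} = -4$
$a{\left(t \right)} = - \frac{4}{5} + \frac{4 \left(-4 + t\right)^{2}}{t}$
$350 a{\left(L{\left(-5,3 \right)} \right)} = 350 \left(- \frac{4}{5} + \frac{4 \left(-4 - 4\right)^{2}}{-4}\right) = 350 \left(- \frac{4}{5} + 4 \left(- \frac{1}{4}\right) \left(-8\right)^{2}\right) = 350 \left(- \frac{4}{5} + 4 \left(- \frac{1}{4}\right) 64\right) = 350 \left(- \frac{4}{5} - 64\right) = 350 \left(- \frac{324}{5}\right) = -22680$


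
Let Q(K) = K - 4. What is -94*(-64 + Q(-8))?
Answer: 7144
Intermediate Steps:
Q(K) = -4 + K
-94*(-64 + Q(-8)) = -94*(-64 + (-4 - 8)) = -94*(-64 - 12) = -94*(-76) = 7144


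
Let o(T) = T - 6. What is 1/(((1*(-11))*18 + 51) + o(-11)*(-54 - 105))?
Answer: 1/2556 ≈ 0.00039124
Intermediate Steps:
o(T) = -6 + T
1/(((1*(-11))*18 + 51) + o(-11)*(-54 - 105)) = 1/(((1*(-11))*18 + 51) + (-6 - 11)*(-54 - 105)) = 1/((-11*18 + 51) - 17*(-159)) = 1/((-198 + 51) + 2703) = 1/(-147 + 2703) = 1/2556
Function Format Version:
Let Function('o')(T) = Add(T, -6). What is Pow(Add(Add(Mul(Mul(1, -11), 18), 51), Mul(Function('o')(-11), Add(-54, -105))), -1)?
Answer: Rational(1, 2556) ≈ 0.00039124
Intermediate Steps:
Function('o')(T) = Add(-6, T)
Pow(Add(Add(Mul(Mul(1, -11), 18), 51), Mul(Function('o')(-11), Add(-54, -105))), -1) = Pow(Add(Add(Mul(Mul(1, -11), 18), 51), Mul(Add(-6, -11), Add(-54, -105))), -1) = Pow(Add(Add(Mul(-11, 18), 51), Mul(-17, -159)), -1) = Pow(Add(Add(-198, 51), 2703), -1) = Pow(Add(-147, 2703), -1) = Pow(2556, -1) = Rational(1, 2556)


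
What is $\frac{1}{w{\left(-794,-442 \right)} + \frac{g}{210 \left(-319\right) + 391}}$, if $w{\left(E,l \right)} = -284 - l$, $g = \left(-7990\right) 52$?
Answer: $\frac{109}{17902} \approx 0.0060887$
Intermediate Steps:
$g = -415480$
$\frac{1}{w{\left(-794,-442 \right)} + \frac{g}{210 \left(-319\right) + 391}} = \frac{1}{\left(-284 - -442\right) - \frac{415480}{210 \left(-319\right) + 391}} = \frac{1}{\left(-284 + 442\right) - \frac{415480}{-66990 + 391}} = \frac{1}{158 - \frac{415480}{-66599}} = \frac{1}{158 - - \frac{680}{109}} = \frac{1}{158 + \frac{680}{109}} = \frac{1}{\frac{17902}{109}} = \frac{109}{17902}$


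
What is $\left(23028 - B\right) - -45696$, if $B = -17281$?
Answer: $86005$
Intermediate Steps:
$\left(23028 - B\right) - -45696 = \left(23028 - -17281\right) - -45696 = \left(23028 + 17281\right) + 45696 = 40309 + 45696 = 86005$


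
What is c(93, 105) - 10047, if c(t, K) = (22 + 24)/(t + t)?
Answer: -934348/93 ≈ -10047.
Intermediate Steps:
c(t, K) = 23/t (c(t, K) = 46/((2*t)) = 46*(1/(2*t)) = 23/t)
c(93, 105) - 10047 = 23/93 - 10047 = -934348/93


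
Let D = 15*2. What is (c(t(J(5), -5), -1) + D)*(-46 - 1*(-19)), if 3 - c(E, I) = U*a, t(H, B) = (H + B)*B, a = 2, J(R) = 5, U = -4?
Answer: -1107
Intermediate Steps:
t(H, B) = B*(B + H) (t(H, B) = (B + H)*B = B*(B + H))
c(E, I) = 11 (c(E, I) = 3 - (-4)*2 = 3 - 1*(-8) = 3 + 8 = 11)
D = 30
(c(t(J(5), -5), -1) + D)*(-46 - 1*(-19)) = (11 + 30)*(-46 - 1*(-19)) = 41*(-46 + 19) = 41*(-27) = -1107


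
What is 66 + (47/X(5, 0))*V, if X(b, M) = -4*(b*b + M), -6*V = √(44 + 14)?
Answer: 66 + 47*√58/600 ≈ 66.597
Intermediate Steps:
V = -√58/6 (V = -√(44 + 14)/6 = -√58/6 ≈ -1.2693)
X(b, M) = -4*M - 4*b² (X(b, M) = -4*(b² + M) = -4*(M + b²) = -4*M - 4*b²)
66 + (47/X(5, 0))*V = 66 + (47/(-4*0 - 4*5²))*(-√58/6) = 66 + (47/(0 - 4*25))*(-√58/6) = 66 + (47/(0 - 100))*(-√58/6) = 66 + (47/(-100))*(-√58/6) = 66 + (47*(-1/100))*(-√58/6) = 66 - (-47)*√58/600 = 66 + 47*√58/600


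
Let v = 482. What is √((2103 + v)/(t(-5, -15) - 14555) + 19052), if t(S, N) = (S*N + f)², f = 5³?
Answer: 39*√324398305/5089 ≈ 138.03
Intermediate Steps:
f = 125
t(S, N) = (125 + N*S)² (t(S, N) = (S*N + 125)² = (N*S + 125)² = (125 + N*S)²)
√((2103 + v)/(t(-5, -15) - 14555) + 19052) = √((2103 + 482)/((125 - 15*(-5))² - 14555) + 19052) = √(2585/((125 + 75)² - 14555) + 19052) = √(2585/(200² - 14555) + 19052) = √(2585/(40000 - 14555) + 19052) = √(2585/25445 + 19052) = √(2585*(1/25445) + 19052) = √(517/5089 + 19052) = √(96956145/5089) = 39*√324398305/5089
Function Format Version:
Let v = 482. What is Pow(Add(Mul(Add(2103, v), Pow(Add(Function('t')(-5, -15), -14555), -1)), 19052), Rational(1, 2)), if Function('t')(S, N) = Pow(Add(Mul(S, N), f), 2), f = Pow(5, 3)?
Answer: Mul(Rational(39, 5089), Pow(324398305, Rational(1, 2))) ≈ 138.03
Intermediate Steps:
f = 125
Function('t')(S, N) = Pow(Add(125, Mul(N, S)), 2) (Function('t')(S, N) = Pow(Add(Mul(S, N), 125), 2) = Pow(Add(Mul(N, S), 125), 2) = Pow(Add(125, Mul(N, S)), 2))
Pow(Add(Mul(Add(2103, v), Pow(Add(Function('t')(-5, -15), -14555), -1)), 19052), Rational(1, 2)) = Pow(Add(Mul(Add(2103, 482), Pow(Add(Pow(Add(125, Mul(-15, -5)), 2), -14555), -1)), 19052), Rational(1, 2)) = Pow(Add(Mul(2585, Pow(Add(Pow(Add(125, 75), 2), -14555), -1)), 19052), Rational(1, 2)) = Pow(Add(Mul(2585, Pow(Add(Pow(200, 2), -14555), -1)), 19052), Rational(1, 2)) = Pow(Add(Mul(2585, Pow(Add(40000, -14555), -1)), 19052), Rational(1, 2)) = Pow(Add(Mul(2585, Pow(25445, -1)), 19052), Rational(1, 2)) = Pow(Add(Mul(2585, Rational(1, 25445)), 19052), Rational(1, 2)) = Pow(Add(Rational(517, 5089), 19052), Rational(1, 2)) = Pow(Rational(96956145, 5089), Rational(1, 2)) = Mul(Rational(39, 5089), Pow(324398305, Rational(1, 2)))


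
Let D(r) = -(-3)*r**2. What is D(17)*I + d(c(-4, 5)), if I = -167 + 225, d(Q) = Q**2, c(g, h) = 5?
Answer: 50311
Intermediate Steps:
D(r) = 3*r**2
I = 58
D(17)*I + d(c(-4, 5)) = (3*17**2)*58 + 5**2 = (3*289)*58 + 25 = 867*58 + 25 = 50286 + 25 = 50311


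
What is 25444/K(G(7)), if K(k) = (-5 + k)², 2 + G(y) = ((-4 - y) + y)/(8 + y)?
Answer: 5724900/11881 ≈ 481.85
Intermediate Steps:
G(y) = -2 - 4/(8 + y) (G(y) = -2 + ((-4 - y) + y)/(8 + y) = -2 - 4/(8 + y))
25444/K(G(7)) = 25444/((-5 + 2*(-10 - 1*7)/(8 + 7))²) = 25444/((-5 + 2*(-10 - 7)/15)²) = 25444/((-5 + 2*(1/15)*(-17))²) = 25444/((-5 - 34/15)²) = 25444/((-109/15)²) = 25444/(11881/225) = 25444*(225/11881) = 5724900/11881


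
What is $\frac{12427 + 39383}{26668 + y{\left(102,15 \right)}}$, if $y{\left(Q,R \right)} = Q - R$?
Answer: $\frac{10362}{5351} \approx 1.9365$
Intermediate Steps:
$\frac{12427 + 39383}{26668 + y{\left(102,15 \right)}} = \frac{12427 + 39383}{26668 + \left(102 - 15\right)} = \frac{51810}{26668 + \left(102 - 15\right)} = \frac{51810}{26668 + 87} = \frac{51810}{26755} = 51810 \cdot \frac{1}{26755} = \frac{10362}{5351}$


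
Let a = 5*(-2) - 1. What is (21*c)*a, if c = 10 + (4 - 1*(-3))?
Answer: -3927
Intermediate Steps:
a = -11 (a = -10 - 1 = -11)
c = 17 (c = 10 + (4 + 3) = 10 + 7 = 17)
(21*c)*a = (21*17)*(-11) = 357*(-11) = -3927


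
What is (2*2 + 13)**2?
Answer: 289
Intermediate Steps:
(2*2 + 13)**2 = (4 + 13)**2 = 17**2 = 289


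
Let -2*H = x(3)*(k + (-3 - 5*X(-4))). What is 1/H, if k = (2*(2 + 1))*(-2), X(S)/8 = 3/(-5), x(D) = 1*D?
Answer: -2/27 ≈ -0.074074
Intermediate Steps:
x(D) = D
X(S) = -24/5 (X(S) = 8*(3/(-5)) = 8*(3*(-1/5)) = 8*(-3/5) = -24/5)
k = -12 (k = (2*3)*(-2) = 6*(-2) = -12)
H = -27/2 (H = -3*(-12 + (-3 - 5*(-24/5)))/2 = -3*(-12 + (-3 + 24))/2 = -3*(-12 + 21)/2 = -3*9/2 = -1/2*27 = -27/2 ≈ -13.500)
1/H = 1/(-27/2) = -2/27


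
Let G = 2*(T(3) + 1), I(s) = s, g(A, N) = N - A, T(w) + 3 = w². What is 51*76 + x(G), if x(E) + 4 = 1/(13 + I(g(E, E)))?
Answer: 50337/13 ≈ 3872.1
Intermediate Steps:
T(w) = -3 + w²
G = 14 (G = 2*((-3 + 3²) + 1) = 2*((-3 + 9) + 1) = 2*(6 + 1) = 2*7 = 14)
x(E) = -51/13 (x(E) = -4 + 1/(13 + (E - E)) = -4 + 1/(13 + 0) = -4 + 1/13 = -51/13)
51*76 + x(G) = 51*76 - 51/13 = 3876 - 51/13 = 50337/13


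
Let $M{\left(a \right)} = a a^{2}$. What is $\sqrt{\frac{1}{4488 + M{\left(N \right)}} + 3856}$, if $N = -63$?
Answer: $\frac{\sqrt{232513801641177}}{245559} \approx 62.097$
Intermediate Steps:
$M{\left(a \right)} = a^{3}$
$\sqrt{\frac{1}{4488 + M{\left(N \right)}} + 3856} = \sqrt{\frac{1}{4488 + \left(-63\right)^{3}} + 3856} = \sqrt{\frac{1}{4488 - 250047} + 3856} = \sqrt{\frac{1}{-245559} + 3856} = \sqrt{- \frac{1}{245559} + 3856} = \sqrt{\frac{946875503}{245559}} = \frac{\sqrt{232513801641177}}{245559}$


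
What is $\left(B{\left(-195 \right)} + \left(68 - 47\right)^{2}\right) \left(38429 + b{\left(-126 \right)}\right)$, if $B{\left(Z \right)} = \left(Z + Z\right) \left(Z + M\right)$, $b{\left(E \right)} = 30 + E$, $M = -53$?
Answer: $3724472613$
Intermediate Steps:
$B{\left(Z \right)} = 2 Z \left(-53 + Z\right)$ ($B{\left(Z \right)} = \left(Z + Z\right) \left(Z - 53\right) = 2 Z \left(-53 + Z\right)$)
$\left(B{\left(-195 \right)} + \left(68 - 47\right)^{2}\right) \left(38429 + b{\left(-126 \right)}\right) = \left(2 \left(-195\right) \left(-53 - 195\right) + \left(68 - 47\right)^{2}\right) \left(38429 + \left(30 - 126\right)\right) = \left(2 \left(-195\right) \left(-248\right) + 21^{2}\right) \left(38429 - 96\right) = \left(96720 + 441\right) 38333 = 97161 \cdot 38333 = 3724472613$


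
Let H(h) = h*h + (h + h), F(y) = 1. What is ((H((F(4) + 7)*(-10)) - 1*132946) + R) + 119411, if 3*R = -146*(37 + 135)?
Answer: -46997/3 ≈ -15666.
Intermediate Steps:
R = -25112/3 (R = (-146*(37 + 135))/3 = (-146*172)/3 = (⅓)*(-25112) = -25112/3 ≈ -8370.7)
H(h) = h² + 2*h
((H((F(4) + 7)*(-10)) - 1*132946) + R) + 119411 = ((((1 + 7)*(-10))*(2 + (1 + 7)*(-10)) - 1*132946) - 25112/3) + 119411 = (((8*(-10))*(2 + 8*(-10)) - 132946) - 25112/3) + 119411 = ((-80*(2 - 80) - 132946) - 25112/3) + 119411 = ((-80*(-78) - 132946) - 25112/3) + 119411 = ((6240 - 132946) - 25112/3) + 119411 = (-126706 - 25112/3) + 119411 = -405230/3 + 119411 = -46997/3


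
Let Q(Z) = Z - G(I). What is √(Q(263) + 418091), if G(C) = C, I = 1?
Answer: √418353 ≈ 646.80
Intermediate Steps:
Q(Z) = -1 + Z (Q(Z) = Z - 1*1 = Z - 1 = -1 + Z)
√(Q(263) + 418091) = √((-1 + 263) + 418091) = √(262 + 418091) = √418353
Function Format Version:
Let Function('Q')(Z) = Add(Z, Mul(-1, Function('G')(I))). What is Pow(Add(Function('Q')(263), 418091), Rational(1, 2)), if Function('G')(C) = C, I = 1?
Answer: Pow(418353, Rational(1, 2)) ≈ 646.80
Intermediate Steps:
Function('Q')(Z) = Add(-1, Z) (Function('Q')(Z) = Add(Z, Mul(-1, 1)) = Add(Z, -1) = Add(-1, Z))
Pow(Add(Function('Q')(263), 418091), Rational(1, 2)) = Pow(Add(Add(-1, 263), 418091), Rational(1, 2)) = Pow(Add(262, 418091), Rational(1, 2)) = Pow(418353, Rational(1, 2))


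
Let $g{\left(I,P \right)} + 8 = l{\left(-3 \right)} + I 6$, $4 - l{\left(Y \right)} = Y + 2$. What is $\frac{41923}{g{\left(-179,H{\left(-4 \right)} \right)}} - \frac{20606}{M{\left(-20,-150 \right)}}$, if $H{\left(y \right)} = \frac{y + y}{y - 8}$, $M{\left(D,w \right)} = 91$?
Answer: $- \frac{26007655}{98007} \approx -265.37$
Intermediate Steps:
$l{\left(Y \right)} = 2 - Y$ ($l{\left(Y \right)} = 4 - \left(Y + 2\right) = 4 - \left(2 + Y\right) = 2 - Y$)
$H{\left(y \right)} = \frac{2 y}{-8 + y}$
$g{\left(I,P \right)} = -3 + 6 I$ ($g{\left(I,P \right)} = -8 + \left(\left(2 - -3\right) + I 6\right) = -8 + \left(\left(2 + 3\right) + 6 I\right) = -8 + \left(5 + 6 I\right) = -3 + 6 I$)
$\frac{41923}{g{\left(-179,H{\left(-4 \right)} \right)}} - \frac{20606}{M{\left(-20,-150 \right)}} = \frac{41923}{-3 + 6 \left(-179\right)} - \frac{20606}{91} = \frac{41923}{-3 - 1074} - \frac{20606}{91} = \frac{41923}{-1077} - \frac{20606}{91} = 41923 \left(- \frac{1}{1077}\right) - \frac{20606}{91} = - \frac{41923}{1077} - \frac{20606}{91} = - \frac{26007655}{98007}$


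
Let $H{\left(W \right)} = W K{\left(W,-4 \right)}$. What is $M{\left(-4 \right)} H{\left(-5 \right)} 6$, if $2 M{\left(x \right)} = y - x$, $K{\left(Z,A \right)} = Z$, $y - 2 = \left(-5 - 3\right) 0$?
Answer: $450$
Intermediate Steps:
$y = 2$ ($y = 2 + \left(-5 - 3\right) 0 = 2 - 0 = 2 + 0 = 2$)
$M{\left(x \right)} = 1 - \frac{x}{2}$ ($M{\left(x \right)} = \frac{2 - x}{2} = 1 - \frac{x}{2}$)
$H{\left(W \right)} = W^{2}$ ($H{\left(W \right)} = W W = W^{2}$)
$M{\left(-4 \right)} H{\left(-5 \right)} 6 = \left(1 - -2\right) \left(-5\right)^{2} \cdot 6 = \left(1 + 2\right) 25 \cdot 6 = 3 \cdot 25 \cdot 6 = 75 \cdot 6 = 450$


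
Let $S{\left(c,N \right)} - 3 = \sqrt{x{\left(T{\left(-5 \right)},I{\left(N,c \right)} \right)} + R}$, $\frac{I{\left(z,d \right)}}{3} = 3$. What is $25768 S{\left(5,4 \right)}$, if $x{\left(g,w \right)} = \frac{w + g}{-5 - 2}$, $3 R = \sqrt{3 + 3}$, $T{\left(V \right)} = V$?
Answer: $77304 + \frac{25768 \sqrt{-252 + 147 \sqrt{6}}}{21} \approx 90060.0$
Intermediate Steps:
$I{\left(z,d \right)} = 9$ ($I{\left(z,d \right)} = 3 \cdot 3 = 9$)
$R = \frac{\sqrt{6}}{3}$ ($R = \frac{\sqrt{3 + 3}}{3} = \frac{\sqrt{6}}{3} \approx 0.8165$)
$x{\left(g,w \right)} = - \frac{g}{7} - \frac{w}{7}$ ($x{\left(g,w \right)} = \frac{g + w}{-7} = \left(g + w\right) \left(- \frac{1}{7}\right) = - \frac{g}{7} - \frac{w}{7}$)
$S{\left(c,N \right)} = 3 + \sqrt{- \frac{4}{7} + \frac{\sqrt{6}}{3}}$ ($S{\left(c,N \right)} = 3 + \sqrt{\left(\left(- \frac{1}{7}\right) \left(-5\right) - \frac{9}{7}\right) + \frac{\sqrt{6}}{3}} = 3 + \sqrt{\left(\frac{5}{7} - \frac{9}{7}\right) + \frac{\sqrt{6}}{3}} = 3 + \sqrt{- \frac{4}{7} + \frac{\sqrt{6}}{3}}$)
$25768 S{\left(5,4 \right)} = 25768 \left(3 + \frac{\sqrt{-252 + 147 \sqrt{6}}}{21}\right) = 77304 + \frac{25768 \sqrt{-252 + 147 \sqrt{6}}}{21}$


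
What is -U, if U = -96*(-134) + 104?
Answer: -12968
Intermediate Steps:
U = 12968 (U = 12864 + 104 = 12968)
-U = -1*12968 = -12968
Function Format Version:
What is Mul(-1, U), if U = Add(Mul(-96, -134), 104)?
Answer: -12968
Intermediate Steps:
U = 12968 (U = Add(12864, 104) = 12968)
Mul(-1, U) = Mul(-1, 12968) = -12968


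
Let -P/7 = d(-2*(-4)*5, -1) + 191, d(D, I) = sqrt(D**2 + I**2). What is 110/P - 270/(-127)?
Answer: 6325493/3100832 + 11*sqrt(1601)/24416 ≈ 2.0580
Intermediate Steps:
P = -1337 - 7*sqrt(1601) (P = -7*(sqrt((-2*(-4)*5)**2 + (-1)**2) + 191) = -7*(sqrt((8*5)**2 + 1) + 191) = -7*(sqrt(40**2 + 1) + 191) = -7*(sqrt(1600 + 1) + 191) = -7*(sqrt(1601) + 191) = -7*(191 + sqrt(1601)) = -1337 - 7*sqrt(1601) ≈ -1617.1)
110/P - 270/(-127) = 110/(-1337 - 7*sqrt(1601)) - 270/(-127) = 110/(-1337 - 7*sqrt(1601)) - 270*(-1/127) = 110/(-1337 - 7*sqrt(1601)) + 270/127 = 270/127 + 110/(-1337 - 7*sqrt(1601))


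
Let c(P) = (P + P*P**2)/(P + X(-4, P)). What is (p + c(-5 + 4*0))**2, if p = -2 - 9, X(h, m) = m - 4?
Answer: 144/49 ≈ 2.9388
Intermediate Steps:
X(h, m) = -4 + m
c(P) = (P + P**3)/(-4 + 2*P) (c(P) = (P + P*P**2)/(P + (-4 + P)) = (P + P**3)/(-4 + 2*P))
p = -11
(p + c(-5 + 4*0))**2 = (-11 + ((-5 + 4*0) + (-5 + 4*0)**3)/(-4 + 2*(-5 + 4*0)))**2 = (-11 + ((-5 + 0) + (-5 + 0)**3)/(-4 + 2*(-5 + 0)))**2 = (-11 + (-5 + (-5)**3)/(-4 + 2*(-5)))**2 = (-11 + (-5 - 125)/(-4 - 10))**2 = (-11 - 130/(-14))**2 = (-11 - 1/14*(-130))**2 = (-11 + 65/7)**2 = (-12/7)**2 = 144/49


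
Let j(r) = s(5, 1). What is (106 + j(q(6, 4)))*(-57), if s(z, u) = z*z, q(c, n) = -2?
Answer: -7467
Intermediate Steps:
s(z, u) = z²
j(r) = 25 (j(r) = 5² = 25)
(106 + j(q(6, 4)))*(-57) = (106 + 25)*(-57) = 131*(-57) = -7467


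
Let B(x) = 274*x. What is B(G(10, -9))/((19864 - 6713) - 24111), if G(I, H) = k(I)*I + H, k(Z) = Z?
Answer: -91/40 ≈ -2.2750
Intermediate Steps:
G(I, H) = H + I² (G(I, H) = I*I + H = I² + H = H + I²)
B(G(10, -9))/((19864 - 6713) - 24111) = (274*(-9 + 10²))/((19864 - 6713) - 24111) = (274*(-9 + 100))/(13151 - 24111) = (274*91)/(-10960) = 24934*(-1/10960) = -91/40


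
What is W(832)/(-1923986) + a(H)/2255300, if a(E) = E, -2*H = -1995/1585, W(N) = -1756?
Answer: 66094794253/72395552809400 ≈ 0.00091297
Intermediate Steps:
H = 399/634 (H = -(-1995)/(2*1585) = -½*(-399/317) = 399/634 ≈ 0.62934)
W(832)/(-1923986) + a(H)/2255300 = -1756/(-1923986) + (399/634)/2255300 = -1756*(-1/1923986) + (399/634)*(1/2255300) = 878/961993 + 21/75255800 = 66094794253/72395552809400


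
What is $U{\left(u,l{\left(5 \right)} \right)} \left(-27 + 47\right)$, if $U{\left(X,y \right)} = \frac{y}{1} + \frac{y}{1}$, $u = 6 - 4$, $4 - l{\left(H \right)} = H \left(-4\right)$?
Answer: $960$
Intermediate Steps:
$l{\left(H \right)} = 4 + 4 H$ ($l{\left(H \right)} = 4 - H \left(-4\right) = 4 - - 4 H = 4 + 4 H$)
$u = 2$
$U{\left(X,y \right)} = 2 y$ ($U{\left(X,y \right)} = y 1 + y 1 = y + y = 2 y$)
$U{\left(u,l{\left(5 \right)} \right)} \left(-27 + 47\right) = 2 \left(4 + 4 \cdot 5\right) \left(-27 + 47\right) = 2 \left(4 + 20\right) 20 = 2 \cdot 24 \cdot 20 = 48 \cdot 20 = 960$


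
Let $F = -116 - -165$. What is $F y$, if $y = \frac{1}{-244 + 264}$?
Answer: $\frac{49}{20} \approx 2.45$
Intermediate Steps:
$F = 49$ ($F = -116 + 165 = 49$)
$y = \frac{1}{20} \approx 0.05$
$F y = 49 \cdot \frac{1}{20} = \frac{49}{20}$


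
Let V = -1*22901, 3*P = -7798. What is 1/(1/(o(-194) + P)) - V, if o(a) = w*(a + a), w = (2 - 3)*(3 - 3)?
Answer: 60905/3 ≈ 20302.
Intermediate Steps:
P = -7798/3 (P = (1/3)*(-7798) = -7798/3 ≈ -2599.3)
w = 0 (w = -1*0 = 0)
V = -22901
o(a) = 0 (o(a) = 0*(a + a) = 0*(2*a) = 0)
1/(1/(o(-194) + P)) - V = 1/(1/(0 - 7798/3)) - 1*(-22901) = 1/(1/(-7798/3)) + 22901 = 1/(-3/7798) + 22901 = -7798/3 + 22901 = 60905/3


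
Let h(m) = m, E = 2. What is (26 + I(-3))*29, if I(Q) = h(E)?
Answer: 812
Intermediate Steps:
I(Q) = 2
(26 + I(-3))*29 = (26 + 2)*29 = 28*29 = 812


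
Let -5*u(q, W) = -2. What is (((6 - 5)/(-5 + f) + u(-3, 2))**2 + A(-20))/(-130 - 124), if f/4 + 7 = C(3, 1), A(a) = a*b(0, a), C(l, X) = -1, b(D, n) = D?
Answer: -4761/8693150 ≈ -0.00054767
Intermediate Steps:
u(q, W) = 2/5 (u(q, W) = -1/5*(-2) = 2/5)
A(a) = 0 (A(a) = a*0 = 0)
f = -32 (f = -28 + 4*(-1) = -28 - 4 = -32)
(((6 - 5)/(-5 + f) + u(-3, 2))**2 + A(-20))/(-130 - 124) = (((6 - 5)/(-5 - 32) + 2/5)**2 + 0)/(-130 - 124) = ((1/(-37) + 2/5)**2 + 0)/(-254) = ((1*(-1/37) + 2/5)**2 + 0)*(-1/254) = ((-1/37 + 2/5)**2 + 0)*(-1/254) = ((69/185)**2 + 0)*(-1/254) = (4761/34225 + 0)*(-1/254) = (4761/34225)*(-1/254) = -4761/8693150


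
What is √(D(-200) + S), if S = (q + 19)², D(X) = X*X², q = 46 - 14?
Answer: I*√7997399 ≈ 2828.0*I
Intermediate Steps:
q = 32
D(X) = X³
S = 2601 (S = (32 + 19)² = 51² = 2601)
√(D(-200) + S) = √((-200)³ + 2601) = √(-8000000 + 2601) = √(-7997399) = I*√7997399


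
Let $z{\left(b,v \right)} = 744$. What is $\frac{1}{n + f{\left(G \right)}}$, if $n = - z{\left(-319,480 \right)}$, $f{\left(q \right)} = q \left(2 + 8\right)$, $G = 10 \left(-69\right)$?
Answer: $- \frac{1}{7644} \approx -0.00013082$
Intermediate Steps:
$G = -690$
$f{\left(q \right)} = 10 q$ ($f{\left(q \right)} = q 10 = 10 q$)
$n = -744$ ($n = \left(-1\right) 744 = -744$)
$\frac{1}{n + f{\left(G \right)}} = \frac{1}{-744 + 10 \left(-690\right)} = \frac{1}{-744 - 6900} = \frac{1}{-7644} = - \frac{1}{7644}$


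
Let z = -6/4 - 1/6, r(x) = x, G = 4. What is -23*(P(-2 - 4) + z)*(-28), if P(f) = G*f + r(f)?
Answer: -61180/3 ≈ -20393.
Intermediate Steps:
z = -5/3 (z = -6*¼ - 1*⅙ = -3/2 - ⅙ = -5/3 ≈ -1.6667)
P(f) = 5*f (P(f) = 4*f + f = 5*f)
-23*(P(-2 - 4) + z)*(-28) = -23*(5*(-2 - 4) - 5/3)*(-28) = -23*(5*(-6) - 5/3)*(-28) = -23*(-30 - 5/3)*(-28) = -23*(-95/3)*(-28) = (2185/3)*(-28) = -61180/3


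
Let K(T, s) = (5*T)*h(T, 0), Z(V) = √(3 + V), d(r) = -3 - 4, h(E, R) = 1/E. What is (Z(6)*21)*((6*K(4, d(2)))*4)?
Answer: 7560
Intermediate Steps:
d(r) = -7
K(T, s) = 5 (K(T, s) = (5*T)/T = 5)
(Z(6)*21)*((6*K(4, d(2)))*4) = (√(3 + 6)*21)*((6*5)*4) = (√9*21)*(30*4) = (3*21)*120 = 63*120 = 7560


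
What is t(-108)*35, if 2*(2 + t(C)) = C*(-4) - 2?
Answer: 7455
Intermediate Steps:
t(C) = -3 - 2*C (t(C) = -2 + (C*(-4) - 2)/2 = -2 + (-4*C - 2)/2 = -2 + (-2 - 4*C)/2 = -2 + (-1 - 2*C) = -3 - 2*C)
t(-108)*35 = (-3 - 2*(-108))*35 = (-3 + 216)*35 = 213*35 = 7455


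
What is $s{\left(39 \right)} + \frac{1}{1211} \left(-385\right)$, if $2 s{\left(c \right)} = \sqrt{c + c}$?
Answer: $- \frac{55}{173} + \frac{\sqrt{78}}{2} \approx 4.098$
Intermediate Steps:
$s{\left(c \right)} = \frac{\sqrt{2} \sqrt{c}}{2}$ ($s{\left(c \right)} = \frac{\sqrt{c + c}}{2} = \frac{\sqrt{2 c}}{2} = \frac{\sqrt{2} \sqrt{c}}{2}$)
$s{\left(39 \right)} + \frac{1}{1211} \left(-385\right) = \frac{\sqrt{2} \sqrt{39}}{2} + \frac{1}{1211} \left(-385\right) = \frac{\sqrt{78}}{2} + \frac{1}{1211} \left(-385\right) = \frac{\sqrt{78}}{2} - \frac{55}{173} = - \frac{55}{173} + \frac{\sqrt{78}}{2}$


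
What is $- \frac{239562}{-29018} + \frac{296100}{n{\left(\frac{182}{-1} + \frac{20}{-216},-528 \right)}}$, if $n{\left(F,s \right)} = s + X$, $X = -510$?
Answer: $- \frac{695297037}{2510057} \approx -277.0$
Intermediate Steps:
$n{\left(F,s \right)} = -510 + s$ ($n{\left(F,s \right)} = s - 510 = -510 + s$)
$- \frac{239562}{-29018} + \frac{296100}{n{\left(\frac{182}{-1} + \frac{20}{-216},-528 \right)}} = - \frac{239562}{-29018} + \frac{296100}{-510 - 528} = \left(-239562\right) \left(- \frac{1}{29018}\right) + \frac{296100}{-1038} = \frac{119781}{14509} + 296100 \left(- \frac{1}{1038}\right) = \frac{119781}{14509} - \frac{49350}{173} = - \frac{695297037}{2510057}$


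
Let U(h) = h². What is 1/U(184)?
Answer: 1/33856 ≈ 2.9537e-5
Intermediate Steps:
1/U(184) = 1/(184²) = 1/33856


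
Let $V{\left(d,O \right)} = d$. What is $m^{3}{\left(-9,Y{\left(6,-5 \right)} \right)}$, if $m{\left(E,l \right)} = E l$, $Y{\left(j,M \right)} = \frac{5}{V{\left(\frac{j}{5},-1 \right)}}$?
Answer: $- \frac{421875}{8} \approx -52734.0$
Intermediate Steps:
$Y{\left(j,M \right)} = \frac{25}{j}$ ($Y{\left(j,M \right)} = \frac{5}{j \frac{1}{5}} = \frac{5}{\frac{1}{5} j} = 5 \frac{5}{j} = \frac{25}{j}$)
$m^{3}{\left(-9,Y{\left(6,-5 \right)} \right)} = \left(- 9 \cdot \frac{25}{6}\right)^{3} = \left(- 9 \cdot 25 \cdot \frac{1}{6}\right)^{3} = \left(\left(-9\right) \frac{25}{6}\right)^{3} = \left(- \frac{75}{2}\right)^{3} = - \frac{421875}{8}$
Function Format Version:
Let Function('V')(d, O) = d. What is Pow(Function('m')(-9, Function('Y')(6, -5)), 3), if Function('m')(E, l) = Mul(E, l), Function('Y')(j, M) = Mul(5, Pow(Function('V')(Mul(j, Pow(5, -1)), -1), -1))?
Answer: Rational(-421875, 8) ≈ -52734.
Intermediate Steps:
Function('Y')(j, M) = Mul(25, Pow(j, -1)) (Function('Y')(j, M) = Mul(5, Pow(Mul(j, Pow(5, -1)), -1)) = Mul(5, Pow(Mul(j, Rational(1, 5)), -1)) = Mul(5, Pow(Mul(Rational(1, 5), j), -1)) = Mul(5, Mul(5, Pow(j, -1))) = Mul(25, Pow(j, -1)))
Pow(Function('m')(-9, Function('Y')(6, -5)), 3) = Pow(Mul(-9, Mul(25, Pow(6, -1))), 3) = Pow(Mul(-9, Mul(25, Rational(1, 6))), 3) = Pow(Mul(-9, Rational(25, 6)), 3) = Pow(Rational(-75, 2), 3) = Rational(-421875, 8)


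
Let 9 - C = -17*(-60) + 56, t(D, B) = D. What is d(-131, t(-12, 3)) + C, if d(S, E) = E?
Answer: -1079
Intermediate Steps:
C = -1067 (C = 9 - (-17*(-60) + 56) = 9 - (1020 + 56) = 9 - 1*1076 = 9 - 1076 = -1067)
d(-131, t(-12, 3)) + C = -12 - 1067 = -1079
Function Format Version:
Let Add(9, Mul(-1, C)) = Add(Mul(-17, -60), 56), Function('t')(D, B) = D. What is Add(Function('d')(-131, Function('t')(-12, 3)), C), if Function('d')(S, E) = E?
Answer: -1079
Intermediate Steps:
C = -1067 (C = Add(9, Mul(-1, Add(Mul(-17, -60), 56))) = Add(9, Mul(-1, Add(1020, 56))) = Add(9, Mul(-1, 1076)) = Add(9, -1076) = -1067)
Add(Function('d')(-131, Function('t')(-12, 3)), C) = Add(-12, -1067) = -1079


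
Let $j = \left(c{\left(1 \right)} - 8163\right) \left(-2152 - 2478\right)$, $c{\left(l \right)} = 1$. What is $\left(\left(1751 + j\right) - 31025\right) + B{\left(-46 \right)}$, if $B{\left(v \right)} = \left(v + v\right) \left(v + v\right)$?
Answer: $37769250$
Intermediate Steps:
$B{\left(v \right)} = 4 v^{2}$ ($B{\left(v \right)} = 2 v 2 v = 4 v^{2}$)
$j = 37790060$ ($j = \left(1 - 8163\right) \left(-2152 - 2478\right) = \left(-8162\right) \left(-4630\right) = 37790060$)
$\left(\left(1751 + j\right) - 31025\right) + B{\left(-46 \right)} = \left(\left(1751 + 37790060\right) - 31025\right) + 4 \left(-46\right)^{2} = \left(37791811 - 31025\right) + 4 \cdot 2116 = 37760786 + 8464 = 37769250$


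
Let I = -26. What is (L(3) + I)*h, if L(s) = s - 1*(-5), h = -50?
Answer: 900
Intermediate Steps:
L(s) = 5 + s (L(s) = s + 5 = 5 + s)
(L(3) + I)*h = ((5 + 3) - 26)*(-50) = (8 - 26)*(-50) = -18*(-50) = 900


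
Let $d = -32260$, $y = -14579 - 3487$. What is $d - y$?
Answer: $-14194$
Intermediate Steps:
$y = -18066$ ($y = -14579 - 3487 = -18066$)
$d - y = -32260 - -18066 = -32260 + 18066 = -14194$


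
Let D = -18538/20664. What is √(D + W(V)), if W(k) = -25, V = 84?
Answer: I*√76792303/1722 ≈ 5.0889*I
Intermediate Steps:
D = -9269/10332 (D = -18538*1/20664 = -9269/10332 ≈ -0.89712)
√(D + W(V)) = √(-9269/10332 - 25) = √(-267569/10332) = I*√76792303/1722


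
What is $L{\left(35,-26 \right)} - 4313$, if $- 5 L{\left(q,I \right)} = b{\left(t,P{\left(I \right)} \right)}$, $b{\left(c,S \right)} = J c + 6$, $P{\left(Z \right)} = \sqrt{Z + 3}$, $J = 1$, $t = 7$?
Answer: $- \frac{21578}{5} \approx -4315.6$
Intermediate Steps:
$P{\left(Z \right)} = \sqrt{3 + Z}$
$b{\left(c,S \right)} = 6 + c$ ($b{\left(c,S \right)} = 1 c + 6 = c + 6 = 6 + c$)
$L{\left(q,I \right)} = - \frac{13}{5}$ ($L{\left(q,I \right)} = - \frac{6 + 7}{5} = \left(- \frac{1}{5}\right) 13 = - \frac{13}{5}$)
$L{\left(35,-26 \right)} - 4313 = - \frac{13}{5} - 4313 = - \frac{21578}{5}$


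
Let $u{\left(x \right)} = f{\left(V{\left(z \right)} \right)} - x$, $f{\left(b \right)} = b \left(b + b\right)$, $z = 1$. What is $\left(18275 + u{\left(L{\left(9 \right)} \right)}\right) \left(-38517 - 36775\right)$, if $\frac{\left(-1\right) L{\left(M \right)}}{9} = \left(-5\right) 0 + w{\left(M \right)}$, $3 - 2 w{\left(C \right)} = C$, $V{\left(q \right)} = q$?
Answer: $-1374079000$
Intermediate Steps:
$w{\left(C \right)} = \frac{3}{2} - \frac{C}{2}$
$L{\left(M \right)} = - \frac{27}{2} + \frac{9 M}{2}$ ($L{\left(M \right)} = - 9 \left(\left(-5\right) 0 - \left(- \frac{3}{2} + \frac{M}{2}\right)\right) = - 9 \left(0 - \left(- \frac{3}{2} + \frac{M}{2}\right)\right) = - 9 \left(\frac{3}{2} - \frac{M}{2}\right) = - \frac{27}{2} + \frac{9 M}{2}$)
$f{\left(b \right)} = 2 b^{2}$ ($f{\left(b \right)} = b 2 b = 2 b^{2}$)
$u{\left(x \right)} = 2 - x$ ($u{\left(x \right)} = 2 \cdot 1^{2} - x = 2 \cdot 1 - x = 2 - x$)
$\left(18275 + u{\left(L{\left(9 \right)} \right)}\right) \left(-38517 - 36775\right) = \left(18275 + \left(2 - \left(- \frac{27}{2} + \frac{9}{2} \cdot 9\right)\right)\right) \left(-38517 - 36775\right) = \left(18275 + \left(2 - \left(- \frac{27}{2} + \frac{81}{2}\right)\right)\right) \left(-75292\right) = \left(18275 + \left(2 - 27\right)\right) \left(-75292\right) = \left(18275 - 25\right) \left(-75292\right) = 18250 \left(-75292\right) = -1374079000$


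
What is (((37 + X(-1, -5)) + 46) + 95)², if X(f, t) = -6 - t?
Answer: 31329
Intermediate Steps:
(((37 + X(-1, -5)) + 46) + 95)² = (((37 + (-6 - 1*(-5))) + 46) + 95)² = (((37 + (-6 + 5)) + 46) + 95)² = (((37 - 1) + 46) + 95)² = ((36 + 46) + 95)² = (82 + 95)² = 177² = 31329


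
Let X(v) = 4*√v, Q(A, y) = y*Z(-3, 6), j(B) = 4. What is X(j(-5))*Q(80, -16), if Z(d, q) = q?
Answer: -768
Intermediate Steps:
Q(A, y) = 6*y (Q(A, y) = y*6 = 6*y)
X(j(-5))*Q(80, -16) = (4*√4)*(6*(-16)) = (4*2)*(-96) = 8*(-96) = -768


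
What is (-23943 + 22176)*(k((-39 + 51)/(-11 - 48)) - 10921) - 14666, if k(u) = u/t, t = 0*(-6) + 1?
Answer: 1137702923/59 ≈ 1.9283e+7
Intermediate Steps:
t = 1 (t = 0 + 1 = 1)
k(u) = u (k(u) = u/1 = u*1 = u)
(-23943 + 22176)*(k((-39 + 51)/(-11 - 48)) - 10921) - 14666 = (-23943 + 22176)*((-39 + 51)/(-11 - 48) - 10921) - 14666 = -1767*(12/(-59) - 10921) - 14666 = -1767*(12*(-1/59) - 10921) - 14666 = -1767*(-12/59 - 10921) - 14666 = -1767*(-644351/59) - 14666 = 1138568217/59 - 14666 = 1137702923/59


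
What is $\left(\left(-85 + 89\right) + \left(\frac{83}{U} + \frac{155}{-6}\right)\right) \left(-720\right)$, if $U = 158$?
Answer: $\frac{1212000}{79} \approx 15342.0$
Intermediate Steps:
$\left(\left(-85 + 89\right) + \left(\frac{83}{U} + \frac{155}{-6}\right)\right) \left(-720\right) = \left(\left(-85 + 89\right) + \left(\frac{83}{158} + \frac{155}{-6}\right)\right) \left(-720\right) = \left(4 + \left(83 \cdot \frac{1}{158} + 155 \left(- \frac{1}{6}\right)\right)\right) \left(-720\right) = \left(4 + \left(\frac{83}{158} - \frac{155}{6}\right)\right) \left(-720\right) = \left(4 - \frac{5998}{237}\right) \left(-720\right) = \left(- \frac{5050}{237}\right) \left(-720\right) = \frac{1212000}{79}$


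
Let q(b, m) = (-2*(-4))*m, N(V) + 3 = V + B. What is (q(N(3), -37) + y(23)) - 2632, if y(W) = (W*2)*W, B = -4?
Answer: -1870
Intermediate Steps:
N(V) = -7 + V (N(V) = -3 + (V - 4) = -3 + (-4 + V) = -7 + V)
q(b, m) = 8*m
y(W) = 2*W² (y(W) = (2*W)*W = 2*W²)
(q(N(3), -37) + y(23)) - 2632 = (8*(-37) + 2*23²) - 2632 = (-296 + 2*529) - 2632 = (-296 + 1058) - 2632 = 762 - 2632 = -1870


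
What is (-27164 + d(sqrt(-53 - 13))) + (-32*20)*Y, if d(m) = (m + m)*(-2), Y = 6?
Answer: -31004 - 4*I*sqrt(66) ≈ -31004.0 - 32.496*I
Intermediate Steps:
d(m) = -4*m (d(m) = (2*m)*(-2) = -4*m)
(-27164 + d(sqrt(-53 - 13))) + (-32*20)*Y = (-27164 - 4*sqrt(-53 - 13)) - 32*20*6 = (-27164 - 4*I*sqrt(66)) - 640*6 = (-27164 - 4*I*sqrt(66)) - 3840 = -31004 - 4*I*sqrt(66)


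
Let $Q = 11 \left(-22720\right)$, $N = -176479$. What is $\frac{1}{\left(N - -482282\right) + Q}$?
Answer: $\frac{1}{55883} \approx 1.7895 \cdot 10^{-5}$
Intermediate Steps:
$Q = -249920$
$\frac{1}{\left(N - -482282\right) + Q} = \frac{1}{\left(-176479 - -482282\right) - 249920} = \frac{1}{\left(-176479 + 482282\right) - 249920} = \frac{1}{305803 - 249920} = \frac{1}{55883}$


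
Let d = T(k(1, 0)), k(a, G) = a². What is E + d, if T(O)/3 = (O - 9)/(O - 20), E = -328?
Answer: -6208/19 ≈ -326.74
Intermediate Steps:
T(O) = 3*(-9 + O)/(-20 + O) (T(O) = 3*((O - 9)/(O - 20)) = 3*((-9 + O)/(-20 + O)) = 3*(-9 + O)/(-20 + O))
d = 24/19 (d = 3*(-9 + 1²)/(-20 + 1²) = 3*(-9 + 1)/(-20 + 1) = 3*(-8)/(-19) = 3*(-1/19)*(-8) = 24/19 ≈ 1.2632)
E + d = -328 + 24/19 = -6208/19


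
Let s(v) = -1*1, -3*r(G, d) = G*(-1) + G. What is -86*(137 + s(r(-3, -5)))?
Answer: -11696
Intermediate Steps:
r(G, d) = 0 (r(G, d) = -(G*(-1) + G)/3 = -(-G + G)/3 = -1/3*0 = 0)
s(v) = -1
-86*(137 + s(r(-3, -5))) = -86*(137 - 1) = -86*136 = -11696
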